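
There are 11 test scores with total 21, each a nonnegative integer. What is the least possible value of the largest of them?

Some value must be at least ⌈21/11⌉ = 2, since 11 × 1 = 11 < 21.
Achievable: 10 of them at 2 and 1 at 1 total 21.

2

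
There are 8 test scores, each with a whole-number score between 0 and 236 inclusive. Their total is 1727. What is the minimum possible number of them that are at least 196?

5

Suppose at most 8 − j of them reach 196; then j values are ≤ 195 and the rest ≤ 236.
The total is then ≤ 195·j + 236·(8 − j) = 1888 − 41j. For this to be ≥ 1727 we need j ≤ 3, so at least 8 − 3 = 5 must reach 196.
Exactly 5 works: 5 values at 236 and 3 at 195 total 1765; lower one of the high values by 38 (still ≥ 196) to hit 1727.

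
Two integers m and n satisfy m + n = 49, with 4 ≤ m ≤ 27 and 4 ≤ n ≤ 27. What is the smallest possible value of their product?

594

For a fixed sum, mn is smallest when m and n are as far apart as possible.
The extreme feasible split is m = 22, n = 27, giving mn = 594.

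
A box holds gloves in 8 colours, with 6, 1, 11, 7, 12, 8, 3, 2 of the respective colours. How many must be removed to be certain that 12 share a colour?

50

In the worst case you take as many as possible of each colour without reaching 12: 6 + 1 + 11 + 7 + 11 + 8 + 3 + 2 = 49.
The next one must give 12 of some colour, so 49 + 1 = 50.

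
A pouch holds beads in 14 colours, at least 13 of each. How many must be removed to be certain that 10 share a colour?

127

In the worst case you draw 9 of each of the 14 colours: 14 × 9 = 126.
One more forces 10 of some colour, so 126 + 1 = 127.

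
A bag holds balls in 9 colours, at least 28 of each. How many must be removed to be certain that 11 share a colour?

91

In the worst case you draw 10 of each of the 9 colours: 9 × 10 = 90.
One more forces 11 of some colour, so 90 + 1 = 91.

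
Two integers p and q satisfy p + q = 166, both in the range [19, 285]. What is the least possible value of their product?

2793

For a fixed sum, pq is smallest when p and q are as far apart as possible.
At the endpoint p = 19, q = 166 − 19 = 147, so pq = 19 × 147 = 2793.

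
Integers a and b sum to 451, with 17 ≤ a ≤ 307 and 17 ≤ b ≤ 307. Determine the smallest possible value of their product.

For a fixed sum, ab is smallest when a and b are as far apart as possible.
The extreme feasible split is a = 144, b = 307, giving ab = 44208.

44208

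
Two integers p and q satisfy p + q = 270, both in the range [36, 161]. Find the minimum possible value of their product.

For a fixed sum, pq is smallest when p and q are as far apart as possible.
The extreme feasible split is p = 109, q = 161, giving pq = 17549.

17549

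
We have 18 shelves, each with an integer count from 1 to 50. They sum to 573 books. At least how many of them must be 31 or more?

Each value short of 31 is at most 30, costing at least 50 − 30 = 20 against the maximum total of 900.
We can afford to lose at most 900 − 573 = 327, so at most ⌊327/20⌋ = 16 fall short, and at least 2 are ≥ 31.
Exactly 2 works: 2 values at 50 and 16 at 30 total 580; lower one of the high values by 7 (still ≥ 31) to hit 573.

2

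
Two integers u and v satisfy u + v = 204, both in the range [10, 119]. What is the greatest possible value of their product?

uv = u(204 − u) is maximized when u is as near 204/2 as the bounds allow.
Taking u = 102 and v = 102 (both in [10, 119]) gives uv = 10404.

10404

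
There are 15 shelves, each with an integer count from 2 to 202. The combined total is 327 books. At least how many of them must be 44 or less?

9

If only k of them are at most 44, the other 15 − k are at least 45, so the total is at least (15 − k)·45 + k·2.
This is ≤ 327, so (15 − k)·45 + 2k ≤ 327, which gives k ≥ 9.
Exactly 9 works: 9 values at 2 and 6 at 45 total 288; raise one of the low values by 39 (still ≤ 44) to hit 327.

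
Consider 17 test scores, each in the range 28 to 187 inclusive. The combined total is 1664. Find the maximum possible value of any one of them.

Maximizing one value means minimizing the remaining 16.
The other 16 contribute at least 16 × 28 = 448, leaving at most 1664 − 448 = 1216.
But each score is capped at 187, so the maximum is 187.
Achievable: one at 187 and the other 16 totalling 1477, which fits since 16 × 28 ≤ 1477 ≤ 16 × 187.

187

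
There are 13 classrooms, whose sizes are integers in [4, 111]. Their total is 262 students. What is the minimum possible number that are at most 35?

7

Let j be the number exceeding 35. Then the total is ≥ 36·j + 4·(13 − j) = 52 + 32j.
So 32j ≤ 210 and j ≤ 6; hence at least 13 − 6 = 7 are ≤ 35.
Exactly 7 works: 7 values at 4 and 6 at 36 total 244; raise one of the low values by 18 (still ≤ 35) to hit 262.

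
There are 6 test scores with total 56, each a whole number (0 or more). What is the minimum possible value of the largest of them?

10

If every one of the 6 were at most 9, the total would be at most 6 × 9 = 54 < 56.
Equality holds with 2 values of 10 and 4 values of 9.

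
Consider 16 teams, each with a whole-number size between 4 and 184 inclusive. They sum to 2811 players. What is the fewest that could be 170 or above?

8

If only k of them are at least 170, the other 16 − k are at most 169, so the total is at most k·184 + (16 − k)·169.
This must reach 2811, so k·184 + (16 − k)·169 ≥ 2811, giving k ≥ 8.
Exactly 8 works: 8 values at 184 and 8 at 169 total 2824; lower one of the high values by 13 (still ≥ 170) to hit 2811.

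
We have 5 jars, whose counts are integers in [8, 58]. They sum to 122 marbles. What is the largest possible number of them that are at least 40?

2

Suppose k of them are at least 40. Those contribute at least 40 each and the other 5 − k at least 8 each.
So the total is at least 40k + 8(5 − k) = 40 + 32k. This must be ≤ 122, giving k ≤ 2.
k = 2 is achieved by 2 values at 40 and 3 at 8, total 104; add 18 to one value (staying below 40) to reach 122.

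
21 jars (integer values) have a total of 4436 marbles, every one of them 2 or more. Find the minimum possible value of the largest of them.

If every one of the 21 were at most 211, the total would be at most 21 × 211 = 4431 < 4436.
Equality holds with 5 values of 212 and 16 values of 211.

212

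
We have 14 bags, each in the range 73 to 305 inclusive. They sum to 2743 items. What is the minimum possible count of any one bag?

Minimizing one value means maximizing the remaining 13.
The other 13 can take up 13 × 305 = 3965 ≥ 2743 − 73, so one bag can sit at its floor of 73.
Achievable: one at 73 and the other 13 totalling 2670, which fits since 13 × 73 ≤ 2670 ≤ 13 × 305.

73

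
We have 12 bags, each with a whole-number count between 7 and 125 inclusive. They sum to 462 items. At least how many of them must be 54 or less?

Each value above 54 is at least 55, contributing at least 55 − 7 = 48 above the floor 7.
The sum exceeds the floor total 84 by 378, so at most ⌊378/48⌋ = 7 exceed 54, and at least 5 are ≤ 54.
Exactly 5 works: 5 values at 7 and 7 at 55 total 420; raise one of the low values by 42 (still ≤ 54) to hit 462.

5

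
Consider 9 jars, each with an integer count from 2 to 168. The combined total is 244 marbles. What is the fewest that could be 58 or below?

6

Each value above 58 is at least 59, contributing at least 59 − 2 = 57 above the floor 2.
The sum exceeds the floor total 18 by 226, so at most ⌊226/57⌋ = 3 exceed 58, and at least 6 are ≤ 58.
Exactly 6 works: 6 values at 2 and 3 at 59 total 189; raise one of the low values by 55 (still ≤ 58) to hit 244.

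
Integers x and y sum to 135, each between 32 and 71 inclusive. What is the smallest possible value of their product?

xy = x(135 − x) is concave in x, so over [64, 71] it is minimized at an endpoint.
At the endpoint x = 64, y = 135 − 64 = 71, so xy = 64 × 71 = 4544.

4544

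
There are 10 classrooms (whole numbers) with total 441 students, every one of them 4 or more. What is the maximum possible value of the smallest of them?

If every one of the 10 were at least 45, the total would be at least 10 × 45 = 450 > 441.
Taking 9 copies of 44 and 1 copy of 45 gives exactly 441, so 44 is attained.

44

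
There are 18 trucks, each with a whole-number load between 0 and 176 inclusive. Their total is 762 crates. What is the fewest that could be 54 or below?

5

Each value above 54 is at least 55, contributing at least 55 − 0 = 55 above the floor 0.
The sum exceeds the floor total 0 by 762, so at most ⌊762/55⌋ = 13 exceed 54, and at least 5 are ≤ 54.
Exactly 5 works: 5 values at 0 and 13 at 55 total 715; raise one of the low values by 47 (still ≤ 54) to hit 762.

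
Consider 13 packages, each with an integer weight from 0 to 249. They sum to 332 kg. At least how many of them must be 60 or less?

8

Each value above 60 is at least 61, contributing at least 61 − 0 = 61 above the floor 0.
The sum exceeds the floor total 0 by 332, so at most ⌊332/61⌋ = 5 exceed 60, and at least 8 are ≤ 60.
Exactly 8 works: 8 values at 0 and 5 at 61 total 305; raise one of the low values by 27 (still ≤ 60) to hit 332.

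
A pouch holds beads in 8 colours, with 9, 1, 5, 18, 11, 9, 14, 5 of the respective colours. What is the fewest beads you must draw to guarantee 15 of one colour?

69

In the worst case you take as many as possible of each colour without reaching 15: 9 + 1 + 5 + 14 + 11 + 9 + 14 + 5 = 68.
The next one must give 15 of some colour, so 68 + 1 = 69.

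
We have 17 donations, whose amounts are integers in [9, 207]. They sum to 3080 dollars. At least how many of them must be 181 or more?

1

Each value short of 181 is at most 180, costing at least 207 − 180 = 27 against the maximum total of 3519.
We can afford to lose at most 3519 − 3080 = 439, so at most ⌊439/27⌋ = 16 fall short, and at least 1 are ≥ 181.
Exactly 1 works: 1 value at 207 and 16 at 180 total 3087; lower one of the high values by 7 (still ≥ 181) to hit 3080.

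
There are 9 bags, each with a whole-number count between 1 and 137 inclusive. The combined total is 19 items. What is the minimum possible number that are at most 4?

If only k of them are at most 4, the other 9 − k are at least 5, so the total is at least (9 − k)·5 + k·1.
This is ≤ 19, so (9 − k)·5 + 1k ≤ 19, which gives k ≥ 7.
Exactly 7 works: 7 values at 1 and 2 at 5 total 17; raise one of the low values by 2 (still ≤ 4) to hit 19.

7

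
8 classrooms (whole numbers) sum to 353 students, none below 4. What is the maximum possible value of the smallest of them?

The 8 values sum to 353, so their minimum is at most ⌊353/8⌋ = 44.
Achievable: 7 of them at 44 and 1 at 45 total 353.

44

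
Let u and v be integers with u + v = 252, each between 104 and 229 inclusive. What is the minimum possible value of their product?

15392

For a fixed sum, uv is smallest when u and v are as far apart as possible.
The extreme feasible split is u = 104, v = 148, giving uv = 15392.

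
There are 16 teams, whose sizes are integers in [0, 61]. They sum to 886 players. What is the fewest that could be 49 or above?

10

Suppose at most 16 − j of them reach 49; then j values are ≤ 48 and the rest ≤ 61.
The total is then ≤ 48·j + 61·(16 − j) = 976 − 13j. For this to be ≥ 886 we need j ≤ 6, so at least 16 − 6 = 10 must reach 49.
Exactly 10 works: 10 values at 61 and 6 at 48 total 898; lower one of the high values by 12 (still ≥ 49) to hit 886.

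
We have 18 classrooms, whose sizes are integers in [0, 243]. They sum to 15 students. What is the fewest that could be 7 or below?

17

Let j be the number exceeding 7. Then the total is ≥ 8·j + 0·(18 − j) = 0 + 8j.
So 8j ≤ 15 and j ≤ 1; hence at least 18 − 1 = 17 are ≤ 7.
Exactly 17 works: 17 values at 0 and 1 at 8 total 8; raise one of the low values by 7 (still ≤ 7) to hit 15.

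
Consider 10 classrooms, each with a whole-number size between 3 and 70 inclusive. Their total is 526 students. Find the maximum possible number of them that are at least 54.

With k values at 54 or above and the rest at least 3, the sum is at least 30 + 51k.
Since the sum is 526, we need 51k ≤ 496, i.e. k ≤ 9.
k = 9 is achieved by 9 values at 54 and 1 at 3, total 489; add 37 to one value (staying below 54) to reach 526.

9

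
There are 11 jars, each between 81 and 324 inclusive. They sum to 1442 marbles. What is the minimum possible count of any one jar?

81

To make one jar as small as possible, make the other 10 as large as possible.
The other 10 can take up 10 × 324 = 3240 ≥ 1442 − 81, so one jar can sit at its floor of 81.
Achievable: one at 81 and the other 10 totalling 1361, which fits since 10 × 81 ≤ 1361 ≤ 10 × 324.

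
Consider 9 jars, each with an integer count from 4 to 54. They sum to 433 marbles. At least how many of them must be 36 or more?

7

If only k of them are at least 36, the other 9 − k are at most 35, so the total is at most k·54 + (9 − k)·35.
This must reach 433, so k·54 + (9 − k)·35 ≥ 433, giving k ≥ 7.
Exactly 7 works: 7 values at 54 and 2 at 35 total 448; lower one of the high values by 15 (still ≥ 36) to hit 433.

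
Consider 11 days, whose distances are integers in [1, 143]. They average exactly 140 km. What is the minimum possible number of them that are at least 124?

10

The total is 11 × 140 = 1540.
If only k of them are at least 124, the other 11 − k are at most 123, so the total is at most k·143 + (11 − k)·123.
This must reach 1540, so k·143 + (11 − k)·123 ≥ 1540, giving k ≥ 10.
Exactly 10 works: 10 values at 143 and 1 at 123 total 1553; lower one of the high values by 13 (still ≥ 124) to hit 1540.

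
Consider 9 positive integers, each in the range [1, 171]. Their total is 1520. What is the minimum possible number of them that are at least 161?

Each value short of 161 is at most 160, costing at least 171 − 160 = 11 against the maximum total of 1539.
We can afford to lose at most 1539 − 1520 = 19, so at most ⌊19/11⌋ = 1 fall short, and at least 8 are ≥ 161.
Exactly 8 works: 8 values at 171 and 1 at 160 total 1528; lower one of the high values by 8 (still ≥ 161) to hit 1520.

8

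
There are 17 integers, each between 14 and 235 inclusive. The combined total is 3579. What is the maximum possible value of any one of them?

To make one integer as large as possible, make the other 16 as small as possible.
The other 16 contribute at least 16 × 14 = 224, leaving at most 3579 − 224 = 3355.
But each integer is capped at 235, so the maximum is 235.
Achievable: one at 235 and the other 16 totalling 3344, which fits since 16 × 14 ≤ 3344 ≤ 16 × 235.

235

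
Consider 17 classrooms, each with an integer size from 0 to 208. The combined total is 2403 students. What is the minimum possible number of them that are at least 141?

If only k of them are at least 141, the other 17 − k are at most 140, so the total is at most k·208 + (17 − k)·140.
This must reach 2403, so k·208 + (17 − k)·140 ≥ 2403, giving k ≥ 1.
Exactly 1 works: 1 value at 208 and 16 at 140 total 2448; lower one of the high values by 45 (still ≥ 141) to hit 2403.

1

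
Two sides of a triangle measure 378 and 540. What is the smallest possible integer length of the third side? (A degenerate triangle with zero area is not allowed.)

The third side must exceed |378 − 540| = 162.
The smallest integer above 162 is 163.

163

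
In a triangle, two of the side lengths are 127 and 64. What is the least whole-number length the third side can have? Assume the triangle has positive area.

64

The third side must exceed |127 − 64| = 63.
The smallest integer above 63 is 64.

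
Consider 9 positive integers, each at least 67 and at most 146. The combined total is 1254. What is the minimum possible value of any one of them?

Minimizing one value means maximizing the remaining 8.
The other 8 contribute at most 8 × 146 = 1168, leaving at least 1254 − 1168 = 86.
Since 86 ≥ 67, this is achievable: one at 86 and 8 at 146.

86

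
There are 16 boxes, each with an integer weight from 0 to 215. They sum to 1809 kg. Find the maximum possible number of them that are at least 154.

11

Suppose k of them are at least 154. Those contribute at least 154 each and the other 16 − k at least 0 each.
So the total is at least 154k + 0(16 − k) = 0 + 154k. This must be ≤ 1809, giving k ≤ 11.
k = 11 is achieved by 11 values at 154 and 5 at 0, total 1694; add 115 to one value (staying below 154) to reach 1809.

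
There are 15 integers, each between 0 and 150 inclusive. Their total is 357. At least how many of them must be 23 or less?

1

If only k of them are at most 23, the other 15 − k are at least 24, so the total is at least (15 − k)·24 + k·0.
This is ≤ 357, so (15 − k)·24 + 0k ≤ 357, which gives k ≥ 1.
Exactly 1 works: 1 value at 0 and 14 at 24 total 336; raise one of the low values by 21 (still ≤ 23) to hit 357.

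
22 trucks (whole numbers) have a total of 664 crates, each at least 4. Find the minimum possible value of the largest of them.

31

The 22 values sum to 664, so their maximum is at least ⌈664/22⌉ = 31.
Achievable: 4 of them at 31 and 18 at 30 total 664.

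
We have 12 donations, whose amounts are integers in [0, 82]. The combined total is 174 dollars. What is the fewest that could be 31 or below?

Each value above 31 is at least 32, contributing at least 32 − 0 = 32 above the floor 0.
The sum exceeds the floor total 0 by 174, so at most ⌊174/32⌋ = 5 exceed 31, and at least 7 are ≤ 31.
Exactly 7 works: 7 values at 0 and 5 at 32 total 160; raise one of the low values by 14 (still ≤ 31) to hit 174.

7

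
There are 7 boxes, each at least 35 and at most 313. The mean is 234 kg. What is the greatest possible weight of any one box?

To make one box as large as possible, make the other 6 as small as possible.
The total is 7 × 234 = 1638.
The other 6 contribute at least 6 × 35 = 210, leaving at most 1638 − 210 = 1428.
But each box is capped at 313, so the maximum is 313.
Achievable: one at 313 and the other 6 totalling 1325, which fits since 6 × 35 ≤ 1325 ≤ 6 × 313.

313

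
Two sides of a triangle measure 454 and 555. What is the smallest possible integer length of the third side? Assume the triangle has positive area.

The third side must exceed |454 − 555| = 101.
The smallest integer above 101 is 102.

102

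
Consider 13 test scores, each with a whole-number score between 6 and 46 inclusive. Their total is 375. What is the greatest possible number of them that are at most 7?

5

Suppose k of them are at most 7. Those contribute at most 7 each and the rest at most 46 each.
So the total is at most 7k + 46(13 − k) = 598 − 39k. This must still be ≥ 375, so k ≤ 5.
k = 5 is achieved by 5 values at 7 and 8 at 46, total 403; lower one of the 46's by 28 (still > 7) to reach 375.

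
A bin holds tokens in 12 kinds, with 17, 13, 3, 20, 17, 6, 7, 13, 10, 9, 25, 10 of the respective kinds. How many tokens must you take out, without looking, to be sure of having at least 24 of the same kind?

In the worst case you take as many as possible of each kind without reaching 24: 17 + 13 + 3 + 20 + 17 + 6 + 7 + 13 + 10 + 9 + 23 + 10 = 148.
The next one must give 24 of some kind, so 148 + 1 = 149.

149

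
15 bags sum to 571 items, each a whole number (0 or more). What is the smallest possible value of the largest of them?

The 15 values sum to 571, so their maximum is at least ⌈571/15⌉ = 39.
Achievable: 1 of them at 39 and 14 at 38 total 571.

39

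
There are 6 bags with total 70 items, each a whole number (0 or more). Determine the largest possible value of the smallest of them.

The average is 70/6 < 12, so some value is ≤ 11.
Taking 2 copies of 11 and 4 copies of 12 gives exactly 70, so 11 is attained.

11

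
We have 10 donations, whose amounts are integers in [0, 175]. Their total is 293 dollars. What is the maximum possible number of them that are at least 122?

2

If k of the values are ≥ 122, the total is ≥ 122k + 0(10 − k).
Setting 122k + 0(10 − k) ≤ 293 gives 122k ≤ 293, so k ≤ 2.
k = 2 is achieved by 2 values at 122 and 8 at 0, total 244; add 49 to one value (staying below 122) to reach 293.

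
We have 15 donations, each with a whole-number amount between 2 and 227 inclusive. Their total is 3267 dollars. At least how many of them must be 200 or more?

11

If only k of them are at least 200, the other 15 − k are at most 199, so the total is at most k·227 + (15 − k)·199.
This must reach 3267, so k·227 + (15 − k)·199 ≥ 3267, giving k ≥ 11.
Exactly 11 works: 11 values at 227 and 4 at 199 total 3293; lower one of the high values by 26 (still ≥ 200) to hit 3267.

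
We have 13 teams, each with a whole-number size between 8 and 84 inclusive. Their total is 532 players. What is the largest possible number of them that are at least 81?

If k of the values are ≥ 81, the total is ≥ 81k + 8(13 − k).
Setting 81k + 8(13 − k) ≤ 532 gives 73k ≤ 428, so k ≤ 5.
k = 5 is achieved by 5 values at 81 and 8 at 8, total 469; add 63 to one value (staying below 81) to reach 532.

5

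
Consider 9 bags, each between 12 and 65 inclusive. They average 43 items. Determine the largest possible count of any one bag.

To make one bag as large as possible, make the other 8 as small as possible.
The total is 9 × 43 = 387.
The other 8 contribute at least 8 × 12 = 96, leaving at most 387 − 96 = 291.
But each bag is capped at 65, so the maximum is 65.
Achievable: one at 65 and the other 8 totalling 322, which fits since 8 × 12 ≤ 322 ≤ 8 × 65.

65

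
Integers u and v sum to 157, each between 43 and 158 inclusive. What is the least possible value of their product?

For a fixed sum, uv is smallest when u and v are as far apart as possible.
At the endpoint u = 43, v = 157 − 43 = 114, so uv = 43 × 114 = 4902.

4902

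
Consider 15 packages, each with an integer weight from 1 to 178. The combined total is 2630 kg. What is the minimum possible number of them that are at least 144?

Each value short of 144 is at most 143, costing at least 178 − 143 = 35 against the maximum total of 2670.
We can afford to lose at most 2670 − 2630 = 40, so at most ⌊40/35⌋ = 1 fall short, and at least 14 are ≥ 144.
Exactly 14 works: 14 values at 178 and 1 at 143 total 2635; lower one of the high values by 5 (still ≥ 144) to hit 2630.

14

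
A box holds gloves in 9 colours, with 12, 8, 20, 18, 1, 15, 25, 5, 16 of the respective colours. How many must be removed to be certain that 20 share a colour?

114

In the worst case you take as many as possible of each colour without reaching 20: 12 + 8 + 19 + 18 + 1 + 15 + 19 + 5 + 16 = 113.
The next one must give 20 of some colour, so 113 + 1 = 114.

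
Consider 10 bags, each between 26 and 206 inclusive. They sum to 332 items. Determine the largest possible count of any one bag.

To make one bag as large as possible, make the other 9 as small as possible.
The other 9 contribute at least 9 × 26 = 234, leaving at most 332 − 234 = 98.
Since 98 ≤ 206, this is achievable: one at 98 and 9 at 26.

98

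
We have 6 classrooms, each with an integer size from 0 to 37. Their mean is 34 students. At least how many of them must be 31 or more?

The total is 6 × 34 = 204.
Suppose at most 6 − j of them reach 31; then j values are ≤ 30 and the rest ≤ 37.
The total is then ≤ 30·j + 37·(6 − j) = 222 − 7j. For this to be ≥ 204 we need j ≤ 2, so at least 6 − 2 = 4 must reach 31.
Exactly 4 works: 4 values at 37 and 2 at 30 total 208; lower one of the high values by 4 (still ≥ 31) to hit 204.

4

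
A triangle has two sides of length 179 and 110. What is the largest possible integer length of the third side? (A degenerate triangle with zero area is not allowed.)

The third side must be less than 179 + 110 = 289.
The largest integer below 289 is 288.

288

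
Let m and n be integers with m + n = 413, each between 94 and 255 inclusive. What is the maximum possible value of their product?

42642

For a fixed sum, the product mn is largest when m and n are as close as possible.
Taking m = 206 and n = 207 (both in [94, 255]) gives mn = 42642.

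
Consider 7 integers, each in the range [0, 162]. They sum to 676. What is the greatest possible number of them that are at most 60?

4

Each value at 60 or below falls at least 162 − 60 = 102 short of the ceiling 162.
The ceiling total is 7 × 162 = 1134, and we need 676, so at most ⌊(1134 − 676)/102⌋ = 4 can be that low.
k = 4 is achieved by 4 values at 60 and 3 at 162, total 726; lower one of the 162's by 50 (still > 60) to reach 676.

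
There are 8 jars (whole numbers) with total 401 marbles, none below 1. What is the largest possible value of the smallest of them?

The average is 401/8 < 51, so some value is ≤ 50.
Achievable: 7 of them at 50 and 1 at 51 total 401.

50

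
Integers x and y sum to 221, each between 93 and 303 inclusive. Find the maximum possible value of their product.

xy = x(221 − x) is maximized when x is as near 221/2 as the bounds allow.
Taking x = 110 and y = 111 (both in [93, 303]) gives xy = 12210.

12210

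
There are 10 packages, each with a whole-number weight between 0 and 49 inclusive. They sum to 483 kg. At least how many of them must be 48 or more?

Each value short of 48 is at most 47, costing at least 49 − 47 = 2 against the maximum total of 490.
We can afford to lose at most 490 − 483 = 7, so at most ⌊7/2⌋ = 3 fall short, and at least 7 are ≥ 48.
Exactly 7 works: 7 values at 49 and 3 at 47 total 484; lower one of the high values by 1 (still ≥ 48) to hit 483.

7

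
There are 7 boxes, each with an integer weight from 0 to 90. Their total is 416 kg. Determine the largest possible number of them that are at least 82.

5

Suppose k of them are at least 82. Those contribute at least 82 each and the other 7 − k at least 0 each.
So the total is at least 82k + 0(7 − k) = 0 + 82k. This must be ≤ 416, giving k ≤ 5.
k = 5 is achieved by 5 values at 82 and 2 at 0, total 410; add 6 to one value (staying below 82) to reach 416.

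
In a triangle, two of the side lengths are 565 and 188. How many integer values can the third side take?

375

The triangle inequality gives |565 − 188| < c < 565 + 188, i.e. 377 < c < 753.
So c can be any integer from 378 to 752: 375 values.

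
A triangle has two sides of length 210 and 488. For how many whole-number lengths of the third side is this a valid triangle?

The triangle inequality gives |210 − 488| < c < 210 + 488, i.e. 278 < c < 698.
So c can be any integer from 279 to 697: 419 values.

419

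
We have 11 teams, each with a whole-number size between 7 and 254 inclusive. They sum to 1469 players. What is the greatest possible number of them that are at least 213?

Suppose k of them are at least 213. Those contribute at least 213 each and the other 11 − k at least 7 each.
So the total is at least 213k + 7(11 − k) = 77 + 206k. This must be ≤ 1469, giving k ≤ 6.
k = 6 is achieved by 6 values at 213 and 5 at 7, total 1313; add 156 to one value (staying below 213) to reach 1469.

6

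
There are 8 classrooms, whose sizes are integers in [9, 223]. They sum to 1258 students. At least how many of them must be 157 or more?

1

Each value short of 157 is at most 156, costing at least 223 − 156 = 67 against the maximum total of 1784.
We can afford to lose at most 1784 − 1258 = 526, so at most ⌊526/67⌋ = 7 fall short, and at least 1 are ≥ 157.
Exactly 1 works: 1 value at 223 and 7 at 156 total 1315; lower one of the high values by 57 (still ≥ 157) to hit 1258.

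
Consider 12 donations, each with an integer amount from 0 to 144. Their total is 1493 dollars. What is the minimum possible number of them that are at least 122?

If only k of them are at least 122, the other 12 − k are at most 121, so the total is at most k·144 + (12 − k)·121.
This must reach 1493, so k·144 + (12 − k)·121 ≥ 1493, giving k ≥ 2.
Exactly 2 works: 2 values at 144 and 10 at 121 total 1498; lower one of the high values by 5 (still ≥ 122) to hit 1493.

2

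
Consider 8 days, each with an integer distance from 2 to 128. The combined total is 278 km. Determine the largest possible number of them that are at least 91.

Suppose k of them are at least 91. Those contribute at least 91 each and the other 8 − k at least 2 each.
So the total is at least 91k + 2(8 − k) = 16 + 89k. This must be ≤ 278, giving k ≤ 2.
k = 2 is achieved by 2 values at 91 and 6 at 2, total 194; add 84 to one value (staying below 91) to reach 278.

2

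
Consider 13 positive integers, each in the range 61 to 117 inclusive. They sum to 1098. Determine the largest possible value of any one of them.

Maximizing one value means minimizing the remaining 12.
The other 12 contribute at least 12 × 61 = 732, leaving at most 1098 − 732 = 366.
But each integer is capped at 117, so the maximum is 117.
Achievable: one at 117 and the other 12 totalling 981, which fits since 12 × 61 ≤ 981 ≤ 12 × 117.

117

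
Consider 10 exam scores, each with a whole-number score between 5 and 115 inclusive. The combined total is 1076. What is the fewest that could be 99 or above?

6

If only k of them are at least 99, the other 10 − k are at most 98, so the total is at most k·115 + (10 − k)·98.
This must reach 1076, so k·115 + (10 − k)·98 ≥ 1076, giving k ≥ 6.
Exactly 6 works: 6 values at 115 and 4 at 98 total 1082; lower one of the high values by 6 (still ≥ 99) to hit 1076.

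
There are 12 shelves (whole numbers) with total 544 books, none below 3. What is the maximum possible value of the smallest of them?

The 12 values sum to 544, so their minimum is at most ⌊544/12⌋ = 45.
Achievable: 8 of them at 45 and 4 at 46 total 544.

45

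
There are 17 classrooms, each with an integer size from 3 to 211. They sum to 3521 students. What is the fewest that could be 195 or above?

Suppose at most 17 − j of them reach 195; then j values are ≤ 194 and the rest ≤ 211.
The total is then ≤ 194·j + 211·(17 − j) = 3587 − 17j. For this to be ≥ 3521 we need j ≤ 3, so at least 17 − 3 = 14 must reach 195.
Exactly 14 works: 14 values at 211 and 3 at 194 total 3536; lower one of the high values by 15 (still ≥ 195) to hit 3521.

14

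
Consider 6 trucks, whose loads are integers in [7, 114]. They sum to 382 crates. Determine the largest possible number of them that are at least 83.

With k values at 83 or above and the rest at least 7, the sum is at least 42 + 76k.
Since the sum is 382, we need 76k ≤ 340, i.e. k ≤ 4.
k = 4 is achieved by 4 values at 83 and 2 at 7, total 346; add 36 to one value (staying below 83) to reach 382.

4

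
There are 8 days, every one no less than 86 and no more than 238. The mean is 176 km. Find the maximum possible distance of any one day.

238

Maximizing one value means minimizing the remaining 7.
The total is 8 × 176 = 1408.
The other 7 contribute at least 7 × 86 = 602, leaving at most 1408 − 602 = 806.
But each day is capped at 238, so the maximum is 238.
Achievable: one at 238 and the other 7 totalling 1170, which fits since 7 × 86 ≤ 1170 ≤ 7 × 238.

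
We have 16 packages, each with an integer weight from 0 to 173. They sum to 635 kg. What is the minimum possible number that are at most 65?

7

Each value above 65 is at least 66, contributing at least 66 − 0 = 66 above the floor 0.
The sum exceeds the floor total 0 by 635, so at most ⌊635/66⌋ = 9 exceed 65, and at least 7 are ≤ 65.
Exactly 7 works: 7 values at 0 and 9 at 66 total 594; raise one of the low values by 41 (still ≤ 65) to hit 635.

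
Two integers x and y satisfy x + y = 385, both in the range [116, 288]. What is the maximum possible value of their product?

For a fixed sum, the product xy is largest when x and y are as close as possible.
Taking x = 192 and y = 193 (both in [116, 288]) gives xy = 37056.

37056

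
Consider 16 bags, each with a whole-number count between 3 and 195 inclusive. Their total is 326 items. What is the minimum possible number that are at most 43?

If only k of them are at most 43, the other 16 − k are at least 44, so the total is at least (16 − k)·44 + k·3.
This is ≤ 326, so (16 − k)·44 + 3k ≤ 326, which gives k ≥ 10.
Exactly 10 works: 10 values at 3 and 6 at 44 total 294; raise one of the low values by 32 (still ≤ 43) to hit 326.

10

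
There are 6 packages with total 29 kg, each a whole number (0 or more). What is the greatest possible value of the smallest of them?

The average is 29/6 < 5, so some value is ≤ 4.
Taking 1 copy of 4 and 5 copies of 5 gives exactly 29, so 4 is attained.

4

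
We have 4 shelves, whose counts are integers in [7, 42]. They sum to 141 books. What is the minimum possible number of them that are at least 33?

2

Suppose at most 4 − j of them reach 33; then j values are ≤ 32 and the rest ≤ 42.
The total is then ≤ 32·j + 42·(4 − j) = 168 − 10j. For this to be ≥ 141 we need j ≤ 2, so at least 4 − 2 = 2 must reach 33.
Exactly 2 works: 2 values at 42 and 2 at 32 total 148; lower one of the high values by 7 (still ≥ 33) to hit 141.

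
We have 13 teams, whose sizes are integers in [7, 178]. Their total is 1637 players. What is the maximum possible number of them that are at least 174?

With k values at 174 or above and the rest at least 7, the sum is at least 91 + 167k.
Since the sum is 1637, we need 167k ≤ 1546, i.e. k ≤ 9.
k = 9 is achieved by 9 values at 174 and 4 at 7, total 1594; add 43 to one value (staying below 174) to reach 1637.

9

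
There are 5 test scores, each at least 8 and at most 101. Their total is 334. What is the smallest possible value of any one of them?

8

Minimizing one value means maximizing the remaining 4.
The other 4 can take up 4 × 101 = 404 ≥ 334 − 8, so one score can sit at its floor of 8.
Achievable: one at 8 and the other 4 totalling 326, which fits since 4 × 8 ≤ 326 ≤ 4 × 101.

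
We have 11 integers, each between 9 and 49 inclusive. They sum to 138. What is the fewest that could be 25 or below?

9

If only k of them are at most 25, the other 11 − k are at least 26, so the total is at least (11 − k)·26 + k·9.
This is ≤ 138, so (11 − k)·26 + 9k ≤ 138, which gives k ≥ 9.
Exactly 9 works: 9 values at 9 and 2 at 26 total 133; raise one of the low values by 5 (still ≤ 25) to hit 138.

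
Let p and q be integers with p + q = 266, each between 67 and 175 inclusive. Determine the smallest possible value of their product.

15925

pq = p(266 − p) is concave in p, so over [91, 175] it is minimized at an endpoint.
The extreme feasible split is p = 91, q = 175, giving pq = 15925.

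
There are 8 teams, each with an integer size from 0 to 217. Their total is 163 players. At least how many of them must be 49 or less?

Each value above 49 is at least 50, contributing at least 50 − 0 = 50 above the floor 0.
The sum exceeds the floor total 0 by 163, so at most ⌊163/50⌋ = 3 exceed 49, and at least 5 are ≤ 49.
Exactly 5 works: 5 values at 0 and 3 at 50 total 150; raise one of the low values by 13 (still ≤ 49) to hit 163.

5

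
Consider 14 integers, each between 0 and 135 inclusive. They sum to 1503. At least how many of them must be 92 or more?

Each value short of 92 is at most 91, costing at least 135 − 91 = 44 against the maximum total of 1890.
We can afford to lose at most 1890 − 1503 = 387, so at most ⌊387/44⌋ = 8 fall short, and at least 6 are ≥ 92.
Exactly 6 works: 6 values at 135 and 8 at 91 total 1538; lower one of the high values by 35 (still ≥ 92) to hit 1503.

6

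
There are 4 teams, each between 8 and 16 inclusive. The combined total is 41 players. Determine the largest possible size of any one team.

16

To make one team as large as possible, make the other 3 as small as possible.
The other 3 contribute at least 3 × 8 = 24, leaving at most 41 − 24 = 17.
But each team is capped at 16, so the maximum is 16.
Achievable: one at 16 and the other 3 totalling 25, which fits since 3 × 8 ≤ 25 ≤ 3 × 16.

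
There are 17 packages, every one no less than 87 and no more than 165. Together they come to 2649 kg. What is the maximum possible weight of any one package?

To make one package as large as possible, make the other 16 as small as possible.
The other 16 contribute at least 16 × 87 = 1392, leaving at most 2649 − 1392 = 1257.
But each package is capped at 165, so the maximum is 165.
Achievable: one at 165 and the other 16 totalling 2484, which fits since 16 × 87 ≤ 2484 ≤ 16 × 165.

165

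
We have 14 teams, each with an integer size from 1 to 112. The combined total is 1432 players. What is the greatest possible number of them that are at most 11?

1

Each value at 11 or below falls at least 112 − 11 = 101 short of the ceiling 112.
The ceiling total is 14 × 112 = 1568, and we need 1432, so at most ⌊(1568 − 1432)/101⌋ = 1 can be that low.
k = 1 is achieved by 1 value at 11 and 13 at 112, total 1467; lower one of the 112's by 35 (still > 11) to reach 1432.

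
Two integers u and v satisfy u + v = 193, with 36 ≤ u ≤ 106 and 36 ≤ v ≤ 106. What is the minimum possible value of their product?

9222

Since u + v is fixed, pushing one of them to its bound minimizes the product.
The extreme feasible split is u = 87, v = 106, giving uv = 9222.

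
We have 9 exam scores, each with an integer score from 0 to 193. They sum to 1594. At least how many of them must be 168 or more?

4

If only k of them are at least 168, the other 9 − k are at most 167, so the total is at most k·193 + (9 − k)·167.
This must reach 1594, so k·193 + (9 − k)·167 ≥ 1594, giving k ≥ 4.
Exactly 4 works: 4 values at 193 and 5 at 167 total 1607; lower one of the high values by 13 (still ≥ 168) to hit 1594.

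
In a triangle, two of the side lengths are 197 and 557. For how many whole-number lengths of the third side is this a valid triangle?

393

The triangle inequality gives |197 − 557| < c < 197 + 557, i.e. 360 < c < 754.
So c can be any integer from 361 to 753: 393 values.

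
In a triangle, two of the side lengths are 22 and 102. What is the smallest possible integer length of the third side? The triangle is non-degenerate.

The third side must exceed |22 − 102| = 80.
The smallest integer above 80 is 81.

81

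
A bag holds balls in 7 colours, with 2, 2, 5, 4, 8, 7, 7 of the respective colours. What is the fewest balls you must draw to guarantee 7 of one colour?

32

In the worst case you take as many as possible of each colour without reaching 7: 2 + 2 + 5 + 4 + 6 + 6 + 6 = 31.
The next one must give 7 of some colour, so 31 + 1 = 32.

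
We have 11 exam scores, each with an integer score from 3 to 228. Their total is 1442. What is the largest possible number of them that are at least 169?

8

If k of the values are ≥ 169, the total is ≥ 169k + 3(11 − k).
Setting 169k + 3(11 − k) ≤ 1442 gives 166k ≤ 1409, so k ≤ 8.
k = 8 is achieved by 8 values at 169 and 3 at 3, total 1361; add 81 to one value (staying below 169) to reach 1442.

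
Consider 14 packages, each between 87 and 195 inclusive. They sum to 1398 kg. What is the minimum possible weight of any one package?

87

Minimizing one value means maximizing the remaining 13.
The other 13 can take up 13 × 195 = 2535 ≥ 1398 − 87, so one package can sit at its floor of 87.
Achievable: one at 87 and the other 13 totalling 1311, which fits since 13 × 87 ≤ 1311 ≤ 13 × 195.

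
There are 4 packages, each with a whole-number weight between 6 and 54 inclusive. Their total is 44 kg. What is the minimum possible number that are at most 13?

2

If only k of them are at most 13, the other 4 − k are at least 14, so the total is at least (4 − k)·14 + k·6.
This is ≤ 44, so (4 − k)·14 + 6k ≤ 44, which gives k ≥ 2.
Exactly 2 works: 2 values at 6 and 2 at 14 total 40; raise one of the low values by 4 (still ≤ 13) to hit 44.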